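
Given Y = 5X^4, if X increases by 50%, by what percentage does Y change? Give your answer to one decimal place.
406.3%

For Y = 5X^4:
If X → X(1 + 0.5)
Then Y → Y · (1 + 0.5)^4
     = Y · 5.0625

Percentage change = ((1 + 0.5)^4 − 1) × 100% ≈ 406.3%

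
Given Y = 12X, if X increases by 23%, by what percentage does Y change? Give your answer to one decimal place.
23.0%

For Y = 12X:
If X → X(1 + 0.23)
Then Y → Y · (1 + 0.23)^1
     = Y · 1.2300

Percentage change = ((1 + 0.23)^1 − 1) × 100% = 23.0%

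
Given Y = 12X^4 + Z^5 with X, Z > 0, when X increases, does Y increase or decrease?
Y increases

Taking the partial derivative:
∂Y/∂X = 48X^3

∂Y/∂X = 48X^3 > 0 (assuming positive values)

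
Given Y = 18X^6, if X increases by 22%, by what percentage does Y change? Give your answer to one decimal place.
229.7%

For Y = 18X^6:
If X → X(1 + 0.22)
Then Y → Y · (1 + 0.22)^6
     ≈ Y · 3.2973

Percentage change = ((1 + 0.22)^6 − 1) × 100% ≈ 229.7%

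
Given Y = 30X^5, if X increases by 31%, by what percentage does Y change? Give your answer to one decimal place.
285.8%

For Y = 30X^5:
If X → X(1 + 0.31)
Then Y → Y · (1 + 0.31)^5
     ≈ Y · 3.8579

Percentage change = ((1 + 0.31)^5 − 1) × 100% ≈ 285.8%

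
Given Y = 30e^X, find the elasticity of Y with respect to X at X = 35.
Elasticity = 35

Elasticity = (dY/dX) · (X/Y)

dY/dX = 30·e^X
At X = 35: dY/dX = 30·e^35, Y = 30·e^35

Elasticity = (30·e^35) · (35 / (30·e^35)) = 35

Interpretation: for a small percentage change in X, the percentage change in Y is approximately 35.00 times as large.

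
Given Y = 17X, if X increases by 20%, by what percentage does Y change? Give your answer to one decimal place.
20.0%

For Y = 17X:
If X → X(1 + 0.2)
Then Y → Y · (1 + 0.2)^1
     = Y · 1.2000

Percentage change = ((1 + 0.2)^1 − 1) × 100% = 20.0%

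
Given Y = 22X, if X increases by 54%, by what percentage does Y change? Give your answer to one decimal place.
54.0%

For Y = 22X:
If X → X(1 + 0.54)
Then Y → Y · (1 + 0.54)^1
     = Y · 1.5400

Percentage change = ((1 + 0.54)^1 − 1) × 100% = 54.0%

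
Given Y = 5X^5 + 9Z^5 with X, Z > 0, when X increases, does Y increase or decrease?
Y increases

Taking the partial derivative:
∂Y/∂X = 25X^4

∂Y/∂X = 25X^4 > 0 (assuming positive values)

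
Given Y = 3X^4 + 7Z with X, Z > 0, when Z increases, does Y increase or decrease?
Y increases

Taking the partial derivative:
∂Y/∂Z = 7

∂Y/∂Z = 7 > 0 (assuming positive values)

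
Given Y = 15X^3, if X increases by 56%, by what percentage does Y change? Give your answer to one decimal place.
279.6%

For Y = 15X^3:
If X → X(1 + 0.56)
Then Y → Y · (1 + 0.56)^3
     ≈ Y · 3.7964

Percentage change = ((1 + 0.56)^3 − 1) × 100% ≈ 279.6%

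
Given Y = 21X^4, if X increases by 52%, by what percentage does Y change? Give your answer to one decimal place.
433.8%

For Y = 21X^4:
If X → X(1 + 0.52)
Then Y → Y · (1 + 0.52)^4
     ≈ Y · 5.3379

Percentage change = ((1 + 0.52)^4 − 1) × 100% ≈ 433.8%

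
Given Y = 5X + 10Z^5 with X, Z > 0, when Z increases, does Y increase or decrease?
Y increases

Taking the partial derivative:
∂Y/∂Z = 50Z^4

∂Y/∂Z = 50Z^4 > 0 (assuming positive values)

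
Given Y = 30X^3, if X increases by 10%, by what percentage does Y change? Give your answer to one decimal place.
33.1%

For Y = 30X^3:
If X → X(1 + 0.1)
Then Y → Y · (1 + 0.1)^3
     = Y · 1.3310

Percentage change = ((1 + 0.1)^3 − 1) × 100% = 33.1%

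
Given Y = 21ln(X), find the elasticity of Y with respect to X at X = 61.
Elasticity = 1/ln(61) ≈ 0.2433

Elasticity = (dY/dX) · (X/Y)

dY/dX = 21/X
At X = 61: dY/dX = 21/61, Y = 21·ln(61)

Elasticity = (21/61) · (61 / (21·ln(61))) = 1/ln(61) ≈ 0.2433

Interpretation: for a small percentage change in X, the percentage change in Y is approximately 0.24 times as large.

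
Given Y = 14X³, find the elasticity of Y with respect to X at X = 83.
Elasticity = 3

Elasticity = (dY/dX) · (X/Y)

dY/dX = 42·X²
At X = 83: dY/dX = 289338, Y = 8005018

Elasticity = 289338 · (83 / 8005018) = 3

Interpretation: for a small percentage change in X, the percentage change in Y is approximately 3.00 times as large.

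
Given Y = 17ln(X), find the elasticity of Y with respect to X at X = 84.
Elasticity = 1/ln(84) ≈ 0.2257

Elasticity = (dY/dX) · (X/Y)

dY/dX = 17/X
At X = 84: dY/dX = 17/84, Y = 17·ln(84)

Elasticity = (17/84) · (84 / (17·ln(84))) = 1/ln(84) ≈ 0.2257

Interpretation: for a small percentage change in X, the percentage change in Y is approximately 0.23 times as large.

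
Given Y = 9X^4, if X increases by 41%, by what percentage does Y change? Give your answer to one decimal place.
295.3%

For Y = 9X^4:
If X → X(1 + 0.41)
Then Y → Y · (1 + 0.41)^4
     ≈ Y · 3.9525

Percentage change = ((1 + 0.41)^4 − 1) × 100% ≈ 295.3%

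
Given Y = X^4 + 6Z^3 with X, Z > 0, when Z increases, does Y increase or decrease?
Y increases

Taking the partial derivative:
∂Y/∂Z = 18Z^2

∂Y/∂Z = 18Z^2 > 0 (assuming positive values)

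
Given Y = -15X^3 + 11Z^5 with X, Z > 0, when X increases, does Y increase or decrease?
Y decreases

Taking the partial derivative:
∂Y/∂X = -45X^2

∂Y/∂X = -45X^2 < 0 (assuming positive values)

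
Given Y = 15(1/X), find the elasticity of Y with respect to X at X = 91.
Elasticity = -1

Elasticity = (dY/dX) · (X/Y)

dY/dX = -15/X²
At X = 91: dY/dX = -15/8281, Y = 15/91

Elasticity = (-15/8281) · (91 / (15/91)) = -1

Interpretation: for a small percentage change in X, the percentage change in Y is approximately -1.00 times as large.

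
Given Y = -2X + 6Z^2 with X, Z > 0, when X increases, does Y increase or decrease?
Y decreases

Taking the partial derivative:
∂Y/∂X = -2

∂Y/∂X = -2 < 0 (assuming positive values)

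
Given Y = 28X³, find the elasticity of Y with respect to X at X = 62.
Elasticity = 3

Elasticity = (dY/dX) · (X/Y)

dY/dX = 84·X²
At X = 62: dY/dX = 322896, Y = 6673184

Elasticity = 322896 · (62 / 6673184) = 3

Interpretation: for a small percentage change in X, the percentage change in Y is approximately 3.00 times as large.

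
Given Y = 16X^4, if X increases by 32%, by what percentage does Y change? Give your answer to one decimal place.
203.6%

For Y = 16X^4:
If X → X(1 + 0.32)
Then Y → Y · (1 + 0.32)^4
     ≈ Y · 3.0360

Percentage change = ((1 + 0.32)^4 − 1) × 100% ≈ 203.6%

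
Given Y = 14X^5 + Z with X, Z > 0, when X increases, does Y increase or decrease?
Y increases

Taking the partial derivative:
∂Y/∂X = 70X^4

∂Y/∂X = 70X^4 > 0 (assuming positive values)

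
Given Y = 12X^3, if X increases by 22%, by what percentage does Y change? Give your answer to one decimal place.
81.6%

For Y = 12X^3:
If X → X(1 + 0.22)
Then Y → Y · (1 + 0.22)^3
     ≈ Y · 1.8158

Percentage change = ((1 + 0.22)^3 − 1) × 100% ≈ 81.6%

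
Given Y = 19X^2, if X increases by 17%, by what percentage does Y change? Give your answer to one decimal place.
36.9%

For Y = 19X^2:
If X → X(1 + 0.17)
Then Y → Y · (1 + 0.17)^2
     = Y · 1.3689

Percentage change = ((1 + 0.17)^2 − 1) × 100% ≈ 36.9%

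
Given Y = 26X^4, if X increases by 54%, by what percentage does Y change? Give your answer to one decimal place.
462.4%

For Y = 26X^4:
If X → X(1 + 0.54)
Then Y → Y · (1 + 0.54)^4
     ≈ Y · 5.6245

Percentage change = ((1 + 0.54)^4 − 1) × 100% ≈ 462.4%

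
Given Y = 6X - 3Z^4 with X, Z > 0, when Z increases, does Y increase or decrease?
Y decreases

Taking the partial derivative:
∂Y/∂Z = -12Z^3

∂Y/∂Z = -12Z^3 < 0 (assuming positive values)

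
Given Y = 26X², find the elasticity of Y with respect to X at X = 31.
Elasticity = 2

Elasticity = (dY/dX) · (X/Y)

dY/dX = 52·X
At X = 31: dY/dX = 1612, Y = 24986

Elasticity = 1612 · (31 / 24986) = 2

Interpretation: for a small percentage change in X, the percentage change in Y is approximately 2.00 times as large.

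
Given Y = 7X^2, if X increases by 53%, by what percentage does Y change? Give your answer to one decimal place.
134.1%

For Y = 7X^2:
If X → X(1 + 0.53)
Then Y → Y · (1 + 0.53)^2
     = Y · 2.3409

Percentage change = ((1 + 0.53)^2 − 1) × 100% ≈ 134.1%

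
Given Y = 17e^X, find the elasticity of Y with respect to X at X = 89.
Elasticity = 89

Elasticity = (dY/dX) · (X/Y)

dY/dX = 17·e^X
At X = 89: dY/dX = 17·e^89, Y = 17·e^89

Elasticity = (17·e^89) · (89 / (17·e^89)) = 89

Interpretation: for a small percentage change in X, the percentage change in Y is approximately 89.00 times as large.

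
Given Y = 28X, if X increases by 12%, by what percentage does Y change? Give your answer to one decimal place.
12.0%

For Y = 28X:
If X → X(1 + 0.12)
Then Y → Y · (1 + 0.12)^1
     = Y · 1.1200

Percentage change = ((1 + 0.12)^1 − 1) × 100% = 12.0%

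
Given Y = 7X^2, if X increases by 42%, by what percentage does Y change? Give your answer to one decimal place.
101.6%

For Y = 7X^2:
If X → X(1 + 0.42)
Then Y → Y · (1 + 0.42)^2
     = Y · 2.0164

Percentage change = ((1 + 0.42)^2 − 1) × 100% ≈ 101.6%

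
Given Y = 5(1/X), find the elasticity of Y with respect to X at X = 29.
Elasticity = -1

Elasticity = (dY/dX) · (X/Y)

dY/dX = -5/X²
At X = 29: dY/dX = -5/841, Y = 5/29

Elasticity = (-5/841) · (29 / (5/29)) = -1

Interpretation: for a small percentage change in X, the percentage change in Y is approximately -1.00 times as large.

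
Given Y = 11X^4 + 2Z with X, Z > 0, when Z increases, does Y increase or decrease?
Y increases

Taking the partial derivative:
∂Y/∂Z = 2

∂Y/∂Z = 2 > 0 (assuming positive values)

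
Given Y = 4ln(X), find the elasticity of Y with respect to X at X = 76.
Elasticity = 1/ln(76) ≈ 0.2309

Elasticity = (dY/dX) · (X/Y)

dY/dX = 4/X
At X = 76: dY/dX = 1/19, Y = 4·ln(76)

Elasticity = (1/19) · (76 / (4·ln(76))) = 1/ln(76) ≈ 0.2309

Interpretation: for a small percentage change in X, the percentage change in Y is approximately 0.23 times as large.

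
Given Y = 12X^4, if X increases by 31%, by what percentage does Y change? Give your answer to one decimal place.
194.5%

For Y = 12X^4:
If X → X(1 + 0.31)
Then Y → Y · (1 + 0.31)^4
     ≈ Y · 2.9450

Percentage change = ((1 + 0.31)^4 − 1) × 100% ≈ 194.5%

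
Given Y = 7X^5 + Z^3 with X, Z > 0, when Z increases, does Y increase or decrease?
Y increases

Taking the partial derivative:
∂Y/∂Z = 3Z^2

∂Y/∂Z = 3Z^2 > 0 (assuming positive values)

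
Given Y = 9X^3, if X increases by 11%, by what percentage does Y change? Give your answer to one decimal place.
36.8%

For Y = 9X^3:
If X → X(1 + 0.11)
Then Y → Y · (1 + 0.11)^3
     ≈ Y · 1.3676

Percentage change = ((1 + 0.11)^3 − 1) × 100% ≈ 36.8%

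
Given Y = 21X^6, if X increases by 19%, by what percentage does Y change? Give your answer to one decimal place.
184.0%

For Y = 21X^6:
If X → X(1 + 0.19)
Then Y → Y · (1 + 0.19)^6
     ≈ Y · 2.8398

Percentage change = ((1 + 0.19)^6 − 1) × 100% ≈ 184.0%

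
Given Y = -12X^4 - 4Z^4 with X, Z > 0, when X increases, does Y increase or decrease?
Y decreases

Taking the partial derivative:
∂Y/∂X = -48X^3

∂Y/∂X = -48X^3 < 0 (assuming positive values)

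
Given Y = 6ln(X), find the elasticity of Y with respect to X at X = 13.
Elasticity = 1/ln(13) ≈ 0.3899

Elasticity = (dY/dX) · (X/Y)

dY/dX = 6/X
At X = 13: dY/dX = 6/13, Y = 6·ln(13)

Elasticity = (6/13) · (13 / (6·ln(13))) = 1/ln(13) ≈ 0.3899

Interpretation: for a small percentage change in X, the percentage change in Y is approximately 0.39 times as large.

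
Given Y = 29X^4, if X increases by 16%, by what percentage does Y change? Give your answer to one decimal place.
81.1%

For Y = 29X^4:
If X → X(1 + 0.16)
Then Y → Y · (1 + 0.16)^4
     ≈ Y · 1.8106

Percentage change = ((1 + 0.16)^4 − 1) × 100% ≈ 81.1%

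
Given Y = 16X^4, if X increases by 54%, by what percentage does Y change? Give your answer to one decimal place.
462.4%

For Y = 16X^4:
If X → X(1 + 0.54)
Then Y → Y · (1 + 0.54)^4
     ≈ Y · 5.6245

Percentage change = ((1 + 0.54)^4 − 1) × 100% ≈ 462.4%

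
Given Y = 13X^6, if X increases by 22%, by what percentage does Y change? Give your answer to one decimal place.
229.7%

For Y = 13X^6:
If X → X(1 + 0.22)
Then Y → Y · (1 + 0.22)^6
     ≈ Y · 3.2973

Percentage change = ((1 + 0.22)^6 − 1) × 100% ≈ 229.7%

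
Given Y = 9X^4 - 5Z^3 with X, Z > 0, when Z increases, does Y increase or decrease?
Y decreases

Taking the partial derivative:
∂Y/∂Z = -15Z^2

∂Y/∂Z = -15Z^2 < 0 (assuming positive values)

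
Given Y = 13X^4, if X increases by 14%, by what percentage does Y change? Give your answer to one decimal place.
68.9%

For Y = 13X^4:
If X → X(1 + 0.14)
Then Y → Y · (1 + 0.14)^4
     ≈ Y · 1.6890

Percentage change = ((1 + 0.14)^4 − 1) × 100% ≈ 68.9%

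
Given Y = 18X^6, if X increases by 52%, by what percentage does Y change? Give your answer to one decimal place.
1133.3%

For Y = 18X^6:
If X → X(1 + 0.52)
Then Y → Y · (1 + 0.52)^6
     ≈ Y · 12.3328

Percentage change = ((1 + 0.52)^6 − 1) × 100% ≈ 1133.3%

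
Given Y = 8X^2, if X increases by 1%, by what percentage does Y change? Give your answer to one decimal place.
2.0%

For Y = 8X^2:
If X → X(1 + 0.01)
Then Y → Y · (1 + 0.01)^2
     = Y · 1.0201

Percentage change = ((1 + 0.01)^2 − 1) × 100% ≈ 2.0%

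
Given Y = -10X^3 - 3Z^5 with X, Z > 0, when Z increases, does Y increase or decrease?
Y decreases

Taking the partial derivative:
∂Y/∂Z = -15Z^4

∂Y/∂Z = -15Z^4 < 0 (assuming positive values)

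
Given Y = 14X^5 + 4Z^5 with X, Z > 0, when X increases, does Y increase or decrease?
Y increases

Taking the partial derivative:
∂Y/∂X = 70X^4

∂Y/∂X = 70X^4 > 0 (assuming positive values)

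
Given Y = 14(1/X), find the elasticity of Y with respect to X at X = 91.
Elasticity = -1

Elasticity = (dY/dX) · (X/Y)

dY/dX = -14/X²
At X = 91: dY/dX = -2/1183, Y = 2/13

Elasticity = (-2/1183) · (91 / (2/13)) = -1

Interpretation: for a small percentage change in X, the percentage change in Y is approximately -1.00 times as large.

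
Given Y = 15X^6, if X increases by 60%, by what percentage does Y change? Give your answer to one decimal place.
1577.7%

For Y = 15X^6:
If X → X(1 + 0.6)
Then Y → Y · (1 + 0.6)^6
     ≈ Y · 16.7772

Percentage change = ((1 + 0.6)^6 − 1) × 100% ≈ 1577.7%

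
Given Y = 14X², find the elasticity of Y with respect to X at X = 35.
Elasticity = 2

Elasticity = (dY/dX) · (X/Y)

dY/dX = 28·X
At X = 35: dY/dX = 980, Y = 17150

Elasticity = 980 · (35 / 17150) = 2

Interpretation: for a small percentage change in X, the percentage change in Y is approximately 2.00 times as large.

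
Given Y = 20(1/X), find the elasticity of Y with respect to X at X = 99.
Elasticity = -1

Elasticity = (dY/dX) · (X/Y)

dY/dX = -20/X²
At X = 99: dY/dX = -20/9801, Y = 20/99

Elasticity = (-20/9801) · (99 / (20/99)) = -1

Interpretation: for a small percentage change in X, the percentage change in Y is approximately -1.00 times as large.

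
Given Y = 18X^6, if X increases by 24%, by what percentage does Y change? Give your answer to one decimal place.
263.5%

For Y = 18X^6:
If X → X(1 + 0.24)
Then Y → Y · (1 + 0.24)^6
     ≈ Y · 3.6352

Percentage change = ((1 + 0.24)^6 − 1) × 100% ≈ 263.5%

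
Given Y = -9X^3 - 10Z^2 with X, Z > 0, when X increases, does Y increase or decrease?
Y decreases

Taking the partial derivative:
∂Y/∂X = -27X^2

∂Y/∂X = -27X^2 < 0 (assuming positive values)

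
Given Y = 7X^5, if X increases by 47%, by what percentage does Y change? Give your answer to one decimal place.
586.4%

For Y = 7X^5:
If X → X(1 + 0.47)
Then Y → Y · (1 + 0.47)^5
     ≈ Y · 6.8641

Percentage change = ((1 + 0.47)^5 − 1) × 100% ≈ 586.4%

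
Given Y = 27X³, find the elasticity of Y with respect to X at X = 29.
Elasticity = 3

Elasticity = (dY/dX) · (X/Y)

dY/dX = 81·X²
At X = 29: dY/dX = 68121, Y = 658503

Elasticity = 68121 · (29 / 658503) = 3

Interpretation: for a small percentage change in X, the percentage change in Y is approximately 3.00 times as large.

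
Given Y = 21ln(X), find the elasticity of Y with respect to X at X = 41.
Elasticity = 1/ln(41) ≈ 0.2693

Elasticity = (dY/dX) · (X/Y)

dY/dX = 21/X
At X = 41: dY/dX = 21/41, Y = 21·ln(41)

Elasticity = (21/41) · (41 / (21·ln(41))) = 1/ln(41) ≈ 0.2693

Interpretation: for a small percentage change in X, the percentage change in Y is approximately 0.27 times as large.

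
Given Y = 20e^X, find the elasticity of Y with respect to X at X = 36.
Elasticity = 36

Elasticity = (dY/dX) · (X/Y)

dY/dX = 20·e^X
At X = 36: dY/dX = 20·e^36, Y = 20·e^36

Elasticity = (20·e^36) · (36 / (20·e^36)) = 36

Interpretation: for a small percentage change in X, the percentage change in Y is approximately 36.00 times as large.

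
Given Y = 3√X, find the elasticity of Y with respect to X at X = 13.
Elasticity = 1/2

Elasticity = (dY/dX) · (X/Y)

dY/dX = 3/(2·√X)
At X = 13: dY/dX = 3·√13/26, Y = 3·√13

Elasticity = (3·√13/26) · (13 / (3·√13)) = 1/2

Interpretation: for a small percentage change in X, the percentage change in Y is approximately 0.50 times as large.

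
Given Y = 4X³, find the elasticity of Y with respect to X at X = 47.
Elasticity = 3

Elasticity = (dY/dX) · (X/Y)

dY/dX = 12·X²
At X = 47: dY/dX = 26508, Y = 415292

Elasticity = 26508 · (47 / 415292) = 3

Interpretation: for a small percentage change in X, the percentage change in Y is approximately 3.00 times as large.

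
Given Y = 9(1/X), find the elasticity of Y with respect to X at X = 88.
Elasticity = -1

Elasticity = (dY/dX) · (X/Y)

dY/dX = -9/X²
At X = 88: dY/dX = -9/7744, Y = 9/88

Elasticity = (-9/7744) · (88 / (9/88)) = -1

Interpretation: for a small percentage change in X, the percentage change in Y is approximately -1.00 times as large.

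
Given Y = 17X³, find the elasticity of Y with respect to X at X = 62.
Elasticity = 3

Elasticity = (dY/dX) · (X/Y)

dY/dX = 51·X²
At X = 62: dY/dX = 196044, Y = 4051576

Elasticity = 196044 · (62 / 4051576) = 3

Interpretation: for a small percentage change in X, the percentage change in Y is approximately 3.00 times as large.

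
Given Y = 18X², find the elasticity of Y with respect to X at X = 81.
Elasticity = 2

Elasticity = (dY/dX) · (X/Y)

dY/dX = 36·X
At X = 81: dY/dX = 2916, Y = 118098

Elasticity = 2916 · (81 / 118098) = 2

Interpretation: for a small percentage change in X, the percentage change in Y is approximately 2.00 times as large.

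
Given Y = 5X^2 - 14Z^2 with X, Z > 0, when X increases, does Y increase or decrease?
Y increases

Taking the partial derivative:
∂Y/∂X = 10X

∂Y/∂X = 10X > 0 (assuming positive values)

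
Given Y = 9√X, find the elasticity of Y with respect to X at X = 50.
Elasticity = 1/2

Elasticity = (dY/dX) · (X/Y)

dY/dX = 9/(2·√X)
At X = 50: dY/dX = 9·√2/20, Y = 45·√2

Elasticity = (9·√2/20) · (50 / (45·√2)) = 1/2

Interpretation: for a small percentage change in X, the percentage change in Y is approximately 0.50 times as large.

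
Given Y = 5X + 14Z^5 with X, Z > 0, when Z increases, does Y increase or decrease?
Y increases

Taking the partial derivative:
∂Y/∂Z = 70Z^4

∂Y/∂Z = 70Z^4 > 0 (assuming positive values)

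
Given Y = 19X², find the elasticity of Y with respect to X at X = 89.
Elasticity = 2

Elasticity = (dY/dX) · (X/Y)

dY/dX = 38·X
At X = 89: dY/dX = 3382, Y = 150499

Elasticity = 3382 · (89 / 150499) = 2

Interpretation: for a small percentage change in X, the percentage change in Y is approximately 2.00 times as large.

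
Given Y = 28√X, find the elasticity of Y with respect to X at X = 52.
Elasticity = 1/2

Elasticity = (dY/dX) · (X/Y)

dY/dX = 14/√X
At X = 52: dY/dX = 7·√13/13, Y = 56·√13

Elasticity = (7·√13/13) · (52 / (56·√13)) = 1/2

Interpretation: for a small percentage change in X, the percentage change in Y is approximately 0.50 times as large.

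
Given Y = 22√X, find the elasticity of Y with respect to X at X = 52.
Elasticity = 1/2

Elasticity = (dY/dX) · (X/Y)

dY/dX = 11/√X
At X = 52: dY/dX = 11·√13/26, Y = 44·√13

Elasticity = (11·√13/26) · (52 / (44·√13)) = 1/2

Interpretation: for a small percentage change in X, the percentage change in Y is approximately 0.50 times as large.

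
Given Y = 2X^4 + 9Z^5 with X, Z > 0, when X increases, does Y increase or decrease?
Y increases

Taking the partial derivative:
∂Y/∂X = 8X^3

∂Y/∂X = 8X^3 > 0 (assuming positive values)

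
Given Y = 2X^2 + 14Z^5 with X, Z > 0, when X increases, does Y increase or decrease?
Y increases

Taking the partial derivative:
∂Y/∂X = 4X

∂Y/∂X = 4X > 0 (assuming positive values)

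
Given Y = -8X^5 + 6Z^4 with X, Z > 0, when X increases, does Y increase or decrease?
Y decreases

Taking the partial derivative:
∂Y/∂X = -40X^4

∂Y/∂X = -40X^4 < 0 (assuming positive values)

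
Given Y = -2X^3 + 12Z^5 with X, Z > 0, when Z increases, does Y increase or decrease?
Y increases

Taking the partial derivative:
∂Y/∂Z = 60Z^4

∂Y/∂Z = 60Z^4 > 0 (assuming positive values)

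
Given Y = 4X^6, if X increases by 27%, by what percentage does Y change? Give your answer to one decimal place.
319.6%

For Y = 4X^6:
If X → X(1 + 0.27)
Then Y → Y · (1 + 0.27)^6
     ≈ Y · 4.1959

Percentage change = ((1 + 0.27)^6 − 1) × 100% ≈ 319.6%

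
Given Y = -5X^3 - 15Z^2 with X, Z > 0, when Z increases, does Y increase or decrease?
Y decreases

Taking the partial derivative:
∂Y/∂Z = -30Z

∂Y/∂Z = -30Z < 0 (assuming positive values)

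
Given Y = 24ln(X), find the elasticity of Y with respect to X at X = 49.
Elasticity = 1/ln(49) ≈ 0.2569

Elasticity = (dY/dX) · (X/Y)

dY/dX = 24/X
At X = 49: dY/dX = 24/49, Y = 24·ln(49)

Elasticity = (24/49) · (49 / (24·ln(49))) = 1/ln(49) ≈ 0.2569

Interpretation: for a small percentage change in X, the percentage change in Y is approximately 0.26 times as large.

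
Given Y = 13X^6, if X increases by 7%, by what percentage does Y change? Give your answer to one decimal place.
50.1%

For Y = 13X^6:
If X → X(1 + 0.07)
Then Y → Y · (1 + 0.07)^6
     ≈ Y · 1.5007

Percentage change = ((1 + 0.07)^6 − 1) × 100% ≈ 50.1%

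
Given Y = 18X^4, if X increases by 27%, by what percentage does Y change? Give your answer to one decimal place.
160.1%

For Y = 18X^4:
If X → X(1 + 0.27)
Then Y → Y · (1 + 0.27)^4
     ≈ Y · 2.6014

Percentage change = ((1 + 0.27)^4 − 1) × 100% ≈ 160.1%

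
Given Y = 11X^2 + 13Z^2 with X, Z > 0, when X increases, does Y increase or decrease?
Y increases

Taking the partial derivative:
∂Y/∂X = 22X

∂Y/∂X = 22X > 0 (assuming positive values)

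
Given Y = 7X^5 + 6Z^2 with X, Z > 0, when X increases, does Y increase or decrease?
Y increases

Taking the partial derivative:
∂Y/∂X = 35X^4

∂Y/∂X = 35X^4 > 0 (assuming positive values)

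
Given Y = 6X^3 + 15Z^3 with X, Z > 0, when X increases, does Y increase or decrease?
Y increases

Taking the partial derivative:
∂Y/∂X = 18X^2

∂Y/∂X = 18X^2 > 0 (assuming positive values)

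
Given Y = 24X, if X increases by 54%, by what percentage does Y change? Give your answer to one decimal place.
54.0%

For Y = 24X:
If X → X(1 + 0.54)
Then Y → Y · (1 + 0.54)^1
     = Y · 1.5400

Percentage change = ((1 + 0.54)^1 − 1) × 100% = 54.0%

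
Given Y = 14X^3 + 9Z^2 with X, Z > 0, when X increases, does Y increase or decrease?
Y increases

Taking the partial derivative:
∂Y/∂X = 42X^2

∂Y/∂X = 42X^2 > 0 (assuming positive values)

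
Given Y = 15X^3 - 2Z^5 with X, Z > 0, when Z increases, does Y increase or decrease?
Y decreases

Taking the partial derivative:
∂Y/∂Z = -10Z^4

∂Y/∂Z = -10Z^4 < 0 (assuming positive values)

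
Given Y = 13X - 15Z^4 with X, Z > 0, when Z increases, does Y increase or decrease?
Y decreases

Taking the partial derivative:
∂Y/∂Z = -60Z^3

∂Y/∂Z = -60Z^3 < 0 (assuming positive values)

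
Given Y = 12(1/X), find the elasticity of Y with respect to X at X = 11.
Elasticity = -1

Elasticity = (dY/dX) · (X/Y)

dY/dX = -12/X²
At X = 11: dY/dX = -12/121, Y = 12/11

Elasticity = (-12/121) · (11 / (12/11)) = -1

Interpretation: for a small percentage change in X, the percentage change in Y is approximately -1.00 times as large.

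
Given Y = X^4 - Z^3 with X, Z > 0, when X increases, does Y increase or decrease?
Y increases

Taking the partial derivative:
∂Y/∂X = 4X^3

∂Y/∂X = 4X^3 > 0 (assuming positive values)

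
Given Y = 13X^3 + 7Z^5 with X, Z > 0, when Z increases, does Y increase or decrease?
Y increases

Taking the partial derivative:
∂Y/∂Z = 35Z^4

∂Y/∂Z = 35Z^4 > 0 (assuming positive values)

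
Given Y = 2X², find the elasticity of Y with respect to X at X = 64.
Elasticity = 2

Elasticity = (dY/dX) · (X/Y)

dY/dX = 4·X
At X = 64: dY/dX = 256, Y = 8192

Elasticity = 256 · (64 / 8192) = 2

Interpretation: for a small percentage change in X, the percentage change in Y is approximately 2.00 times as large.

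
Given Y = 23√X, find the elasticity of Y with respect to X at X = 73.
Elasticity = 1/2

Elasticity = (dY/dX) · (X/Y)

dY/dX = 23/(2·√X)
At X = 73: dY/dX = 23·√73/146, Y = 23·√73

Elasticity = (23·√73/146) · (73 / (23·√73)) = 1/2

Interpretation: for a small percentage change in X, the percentage change in Y is approximately 0.50 times as large.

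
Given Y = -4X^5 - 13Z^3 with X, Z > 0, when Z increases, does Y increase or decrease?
Y decreases

Taking the partial derivative:
∂Y/∂Z = -39Z^2

∂Y/∂Z = -39Z^2 < 0 (assuming positive values)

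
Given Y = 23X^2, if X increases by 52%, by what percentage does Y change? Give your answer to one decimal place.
131.0%

For Y = 23X^2:
If X → X(1 + 0.52)
Then Y → Y · (1 + 0.52)^2
     = Y · 2.3104

Percentage change = ((1 + 0.52)^2 − 1) × 100% ≈ 131.0%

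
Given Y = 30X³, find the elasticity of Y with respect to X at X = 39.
Elasticity = 3

Elasticity = (dY/dX) · (X/Y)

dY/dX = 90·X²
At X = 39: dY/dX = 136890, Y = 1779570

Elasticity = 136890 · (39 / 1779570) = 3

Interpretation: for a small percentage change in X, the percentage change in Y is approximately 3.00 times as large.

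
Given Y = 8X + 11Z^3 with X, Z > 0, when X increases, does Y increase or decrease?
Y increases

Taking the partial derivative:
∂Y/∂X = 8

∂Y/∂X = 8 > 0 (assuming positive values)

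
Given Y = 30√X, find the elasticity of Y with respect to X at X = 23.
Elasticity = 1/2

Elasticity = (dY/dX) · (X/Y)

dY/dX = 15/√X
At X = 23: dY/dX = 15·√23/23, Y = 30·√23

Elasticity = (15·√23/23) · (23 / (30·√23)) = 1/2

Interpretation: for a small percentage change in X, the percentage change in Y is approximately 0.50 times as large.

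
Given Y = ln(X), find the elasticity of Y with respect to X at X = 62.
Elasticity = 1/ln(62) ≈ 0.2423

Elasticity = (dY/dX) · (X/Y)

dY/dX = 1/X
At X = 62: dY/dX = 1/62, Y = ln(62)

Elasticity = (1/62) · (62 / (ln(62))) = 1/ln(62) ≈ 0.2423

Interpretation: for a small percentage change in X, the percentage change in Y is approximately 0.24 times as large.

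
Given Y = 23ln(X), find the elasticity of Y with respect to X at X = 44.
Elasticity = 1/ln(44) ≈ 0.2643

Elasticity = (dY/dX) · (X/Y)

dY/dX = 23/X
At X = 44: dY/dX = 23/44, Y = 23·ln(44)

Elasticity = (23/44) · (44 / (23·ln(44))) = 1/ln(44) ≈ 0.2643

Interpretation: for a small percentage change in X, the percentage change in Y is approximately 0.26 times as large.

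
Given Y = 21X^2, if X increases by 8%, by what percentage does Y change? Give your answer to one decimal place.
16.6%

For Y = 21X^2:
If X → X(1 + 0.08)
Then Y → Y · (1 + 0.08)^2
     = Y · 1.1664

Percentage change = ((1 + 0.08)^2 − 1) × 100% ≈ 16.6%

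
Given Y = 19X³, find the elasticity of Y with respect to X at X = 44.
Elasticity = 3

Elasticity = (dY/dX) · (X/Y)

dY/dX = 57·X²
At X = 44: dY/dX = 110352, Y = 1618496

Elasticity = 110352 · (44 / 1618496) = 3

Interpretation: for a small percentage change in X, the percentage change in Y is approximately 3.00 times as large.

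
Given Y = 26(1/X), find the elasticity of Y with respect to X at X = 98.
Elasticity = -1

Elasticity = (dY/dX) · (X/Y)

dY/dX = -26/X²
At X = 98: dY/dX = -13/4802, Y = 13/49

Elasticity = (-13/4802) · (98 / (13/49)) = -1

Interpretation: for a small percentage change in X, the percentage change in Y is approximately -1.00 times as large.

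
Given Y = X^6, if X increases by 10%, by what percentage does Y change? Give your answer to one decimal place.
77.2%

For Y = X^6:
If X → X(1 + 0.1)
Then Y → Y · (1 + 0.1)^6
     ≈ Y · 1.7716

Percentage change = ((1 + 0.1)^6 − 1) × 100% ≈ 77.2%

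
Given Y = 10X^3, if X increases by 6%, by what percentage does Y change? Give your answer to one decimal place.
19.1%

For Y = 10X^3:
If X → X(1 + 0.06)
Then Y → Y · (1 + 0.06)^3
     ≈ Y · 1.1910

Percentage change = ((1 + 0.06)^3 − 1) × 100% ≈ 19.1%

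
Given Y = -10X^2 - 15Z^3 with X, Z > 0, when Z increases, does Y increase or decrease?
Y decreases

Taking the partial derivative:
∂Y/∂Z = -45Z^2

∂Y/∂Z = -45Z^2 < 0 (assuming positive values)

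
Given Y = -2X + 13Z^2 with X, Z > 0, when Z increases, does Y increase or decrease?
Y increases

Taking the partial derivative:
∂Y/∂Z = 26Z

∂Y/∂Z = 26Z > 0 (assuming positive values)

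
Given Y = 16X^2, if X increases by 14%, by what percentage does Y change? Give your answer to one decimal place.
30.0%

For Y = 16X^2:
If X → X(1 + 0.14)
Then Y → Y · (1 + 0.14)^2
     = Y · 1.2996

Percentage change = ((1 + 0.14)^2 − 1) × 100% ≈ 30.0%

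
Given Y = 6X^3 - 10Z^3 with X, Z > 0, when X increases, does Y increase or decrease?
Y increases

Taking the partial derivative:
∂Y/∂X = 18X^2

∂Y/∂X = 18X^2 > 0 (assuming positive values)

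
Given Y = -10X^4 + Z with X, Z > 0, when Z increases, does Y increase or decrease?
Y increases

Taking the partial derivative:
∂Y/∂Z = 1

∂Y/∂Z = 1 > 0 (assuming positive values)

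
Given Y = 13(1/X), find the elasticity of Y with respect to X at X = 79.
Elasticity = -1

Elasticity = (dY/dX) · (X/Y)

dY/dX = -13/X²
At X = 79: dY/dX = -13/6241, Y = 13/79

Elasticity = (-13/6241) · (79 / (13/79)) = -1

Interpretation: for a small percentage change in X, the percentage change in Y is approximately -1.00 times as large.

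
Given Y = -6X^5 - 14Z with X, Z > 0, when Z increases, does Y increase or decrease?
Y decreases

Taking the partial derivative:
∂Y/∂Z = -14

∂Y/∂Z = -14 < 0 (assuming positive values)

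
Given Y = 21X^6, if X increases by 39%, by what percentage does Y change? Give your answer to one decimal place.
621.3%

For Y = 21X^6:
If X → X(1 + 0.39)
Then Y → Y · (1 + 0.39)^6
     ≈ Y · 7.2125

Percentage change = ((1 + 0.39)^6 − 1) × 100% ≈ 621.3%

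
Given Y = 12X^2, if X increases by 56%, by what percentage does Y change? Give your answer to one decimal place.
143.4%

For Y = 12X^2:
If X → X(1 + 0.56)
Then Y → Y · (1 + 0.56)^2
     = Y · 2.4336

Percentage change = ((1 + 0.56)^2 − 1) × 100% ≈ 143.4%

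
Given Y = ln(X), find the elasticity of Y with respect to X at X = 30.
Elasticity = 1/ln(30) ≈ 0.2940

Elasticity = (dY/dX) · (X/Y)

dY/dX = 1/X
At X = 30: dY/dX = 1/30, Y = ln(30)

Elasticity = (1/30) · (30 / (ln(30))) = 1/ln(30) ≈ 0.2940

Interpretation: for a small percentage change in X, the percentage change in Y is approximately 0.29 times as large.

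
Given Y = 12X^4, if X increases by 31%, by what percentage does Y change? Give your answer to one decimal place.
194.5%

For Y = 12X^4:
If X → X(1 + 0.31)
Then Y → Y · (1 + 0.31)^4
     ≈ Y · 2.9450

Percentage change = ((1 + 0.31)^4 − 1) × 100% ≈ 194.5%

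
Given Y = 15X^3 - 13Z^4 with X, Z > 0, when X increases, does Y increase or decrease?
Y increases

Taking the partial derivative:
∂Y/∂X = 45X^2

∂Y/∂X = 45X^2 > 0 (assuming positive values)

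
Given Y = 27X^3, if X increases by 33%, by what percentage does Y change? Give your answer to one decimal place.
135.3%

For Y = 27X^3:
If X → X(1 + 0.33)
Then Y → Y · (1 + 0.33)^3
     ≈ Y · 2.3526

Percentage change = ((1 + 0.33)^3 − 1) × 100% ≈ 135.3%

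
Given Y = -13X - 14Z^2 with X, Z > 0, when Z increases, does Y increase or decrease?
Y decreases

Taking the partial derivative:
∂Y/∂Z = -28Z

∂Y/∂Z = -28Z < 0 (assuming positive values)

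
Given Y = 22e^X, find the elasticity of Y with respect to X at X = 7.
Elasticity = 7

Elasticity = (dY/dX) · (X/Y)

dY/dX = 22·e^X
At X = 7: dY/dX = 22·e^7, Y = 22·e^7

Elasticity = (22·e^7) · (7 / (22·e^7)) = 7

Interpretation: for a small percentage change in X, the percentage change in Y is approximately 7.00 times as large.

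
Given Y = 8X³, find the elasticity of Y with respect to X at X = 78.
Elasticity = 3

Elasticity = (dY/dX) · (X/Y)

dY/dX = 24·X²
At X = 78: dY/dX = 146016, Y = 3796416

Elasticity = 146016 · (78 / 3796416) = 3

Interpretation: for a small percentage change in X, the percentage change in Y is approximately 3.00 times as large.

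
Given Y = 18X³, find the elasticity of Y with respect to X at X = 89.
Elasticity = 3

Elasticity = (dY/dX) · (X/Y)

dY/dX = 54·X²
At X = 89: dY/dX = 427734, Y = 12689442

Elasticity = 427734 · (89 / 12689442) = 3

Interpretation: for a small percentage change in X, the percentage change in Y is approximately 3.00 times as large.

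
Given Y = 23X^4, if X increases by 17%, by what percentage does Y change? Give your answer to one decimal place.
87.4%

For Y = 23X^4:
If X → X(1 + 0.17)
Then Y → Y · (1 + 0.17)^4
     ≈ Y · 1.8739

Percentage change = ((1 + 0.17)^4 − 1) × 100% ≈ 87.4%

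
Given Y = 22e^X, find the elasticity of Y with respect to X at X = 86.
Elasticity = 86

Elasticity = (dY/dX) · (X/Y)

dY/dX = 22·e^X
At X = 86: dY/dX = 22·e^86, Y = 22·e^86

Elasticity = (22·e^86) · (86 / (22·e^86)) = 86

Interpretation: for a small percentage change in X, the percentage change in Y is approximately 86.00 times as large.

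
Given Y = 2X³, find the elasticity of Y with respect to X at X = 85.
Elasticity = 3

Elasticity = (dY/dX) · (X/Y)

dY/dX = 6·X²
At X = 85: dY/dX = 43350, Y = 1228250

Elasticity = 43350 · (85 / 1228250) = 3

Interpretation: for a small percentage change in X, the percentage change in Y is approximately 3.00 times as large.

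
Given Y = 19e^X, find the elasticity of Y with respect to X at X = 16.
Elasticity = 16

Elasticity = (dY/dX) · (X/Y)

dY/dX = 19·e^X
At X = 16: dY/dX = 19·e^16, Y = 19·e^16

Elasticity = (19·e^16) · (16 / (19·e^16)) = 16

Interpretation: for a small percentage change in X, the percentage change in Y is approximately 16.00 times as large.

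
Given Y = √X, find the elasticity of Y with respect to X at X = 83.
Elasticity = 1/2

Elasticity = (dY/dX) · (X/Y)

dY/dX = 1/(2·√X)
At X = 83: dY/dX = √83/166, Y = √83

Elasticity = (√83/166) · (83 / (√83)) = 1/2

Interpretation: for a small percentage change in X, the percentage change in Y is approximately 0.50 times as large.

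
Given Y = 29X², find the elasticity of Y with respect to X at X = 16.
Elasticity = 2

Elasticity = (dY/dX) · (X/Y)

dY/dX = 58·X
At X = 16: dY/dX = 928, Y = 7424

Elasticity = 928 · (16 / 7424) = 2

Interpretation: for a small percentage change in X, the percentage change in Y is approximately 2.00 times as large.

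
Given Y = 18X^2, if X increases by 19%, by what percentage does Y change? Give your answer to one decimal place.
41.6%

For Y = 18X^2:
If X → X(1 + 0.19)
Then Y → Y · (1 + 0.19)^2
     = Y · 1.4161

Percentage change = ((1 + 0.19)^2 − 1) × 100% ≈ 41.6%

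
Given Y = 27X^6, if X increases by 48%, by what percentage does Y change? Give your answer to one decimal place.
950.9%

For Y = 27X^6:
If X → X(1 + 0.48)
Then Y → Y · (1 + 0.48)^6
     ≈ Y · 10.5092

Percentage change = ((1 + 0.48)^6 − 1) × 100% ≈ 950.9%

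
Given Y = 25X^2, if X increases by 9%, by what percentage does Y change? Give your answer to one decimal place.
18.8%

For Y = 25X^2:
If X → X(1 + 0.09)
Then Y → Y · (1 + 0.09)^2
     = Y · 1.1881

Percentage change = ((1 + 0.09)^2 − 1) × 100% ≈ 18.8%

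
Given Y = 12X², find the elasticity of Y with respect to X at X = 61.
Elasticity = 2

Elasticity = (dY/dX) · (X/Y)

dY/dX = 24·X
At X = 61: dY/dX = 1464, Y = 44652

Elasticity = 1464 · (61 / 44652) = 2

Interpretation: for a small percentage change in X, the percentage change in Y is approximately 2.00 times as large.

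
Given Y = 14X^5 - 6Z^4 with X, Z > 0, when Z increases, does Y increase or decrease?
Y decreases

Taking the partial derivative:
∂Y/∂Z = -24Z^3

∂Y/∂Z = -24Z^3 < 0 (assuming positive values)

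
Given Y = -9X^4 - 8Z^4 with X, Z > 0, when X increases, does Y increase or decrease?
Y decreases

Taking the partial derivative:
∂Y/∂X = -36X^3

∂Y/∂X = -36X^3 < 0 (assuming positive values)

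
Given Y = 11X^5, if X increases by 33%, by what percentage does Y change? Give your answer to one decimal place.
316.2%

For Y = 11X^5:
If X → X(1 + 0.33)
Then Y → Y · (1 + 0.33)^5
     ≈ Y · 4.1616

Percentage change = ((1 + 0.33)^5 − 1) × 100% ≈ 316.2%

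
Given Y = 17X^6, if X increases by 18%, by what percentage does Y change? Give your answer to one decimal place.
170.0%

For Y = 17X^6:
If X → X(1 + 0.18)
Then Y → Y · (1 + 0.18)^6
     ≈ Y · 2.6996

Percentage change = ((1 + 0.18)^6 − 1) × 100% ≈ 170.0%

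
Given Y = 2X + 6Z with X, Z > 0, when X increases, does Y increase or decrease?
Y increases

Taking the partial derivative:
∂Y/∂X = 2

∂Y/∂X = 2 > 0 (assuming positive values)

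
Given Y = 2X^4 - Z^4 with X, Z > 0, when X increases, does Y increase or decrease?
Y increases

Taking the partial derivative:
∂Y/∂X = 8X^3

∂Y/∂X = 8X^3 > 0 (assuming positive values)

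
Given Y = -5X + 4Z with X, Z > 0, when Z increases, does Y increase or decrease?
Y increases

Taking the partial derivative:
∂Y/∂Z = 4

∂Y/∂Z = 4 > 0 (assuming positive values)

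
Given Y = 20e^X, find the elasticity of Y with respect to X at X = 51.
Elasticity = 51

Elasticity = (dY/dX) · (X/Y)

dY/dX = 20·e^X
At X = 51: dY/dX = 20·e^51, Y = 20·e^51

Elasticity = (20·e^51) · (51 / (20·e^51)) = 51

Interpretation: for a small percentage change in X, the percentage change in Y is approximately 51.00 times as large.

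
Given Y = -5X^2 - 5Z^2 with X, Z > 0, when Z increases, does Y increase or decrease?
Y decreases

Taking the partial derivative:
∂Y/∂Z = -10Z

∂Y/∂Z = -10Z < 0 (assuming positive values)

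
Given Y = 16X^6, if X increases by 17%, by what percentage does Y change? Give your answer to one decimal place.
156.5%

For Y = 16X^6:
If X → X(1 + 0.17)
Then Y → Y · (1 + 0.17)^6
     ≈ Y · 2.5652

Percentage change = ((1 + 0.17)^6 − 1) × 100% ≈ 156.5%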